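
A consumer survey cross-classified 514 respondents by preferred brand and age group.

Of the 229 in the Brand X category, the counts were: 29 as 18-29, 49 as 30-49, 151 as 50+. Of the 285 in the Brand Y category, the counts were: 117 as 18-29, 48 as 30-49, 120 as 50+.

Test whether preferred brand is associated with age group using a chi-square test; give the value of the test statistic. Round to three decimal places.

51.103

Row totals: 229, 285. Column totals: 146, 97, 271. Grand total N = 514.
Expected counts (row total × column total / N):
  Brand X, 18-29: 229×146/514 = 65.0467
  Brand X, 30-49: 229×97/514 = 43.2160
  Brand X, 50+: 229×271/514 = 120.7374
  Brand Y, 18-29: 285×146/514 = 80.9533
  Brand Y, 30-49: 285×97/514 = 53.7840
  Brand Y, 50+: 285×271/514 = 150.2626
Contributions (O − E)²/E:
  (29 − 65.0467)²/65.0467 = 19.9759
  (49 − 43.2160)²/43.2160 = 0.7741
  (151 − 120.7374)²/120.7374 = 7.5853
  (117 − 80.9533)²/80.9533 = 16.0508
  (48 − 53.7840)²/53.7840 = 0.6220
  (120 − 150.2626)²/150.2626 = 6.0948
χ² = 19.9759 + 0.7741 + 7.5853 + 16.0508 + 0.6220 + 6.0948 = 51.103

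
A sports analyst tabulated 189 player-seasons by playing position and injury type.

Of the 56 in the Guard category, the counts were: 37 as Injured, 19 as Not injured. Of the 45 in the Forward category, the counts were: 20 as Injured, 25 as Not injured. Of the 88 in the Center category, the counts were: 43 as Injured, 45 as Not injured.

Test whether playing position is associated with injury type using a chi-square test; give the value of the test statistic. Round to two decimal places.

Row totals: 56, 45, 88. Column totals: 100, 89. Grand total N = 189.
Expected counts (row total × column total / N):
  Guard, Injured: 56×100/189 = 29.6296
  Guard, Not injured: 56×89/189 = 26.3704
  Forward, Injured: 45×100/189 = 23.8095
  Forward, Not injured: 45×89/189 = 21.1905
  Center, Injured: 88×100/189 = 46.5608
  Center, Not injured: 88×89/189 = 41.4392
Contributions (O − E)²/E:
  (37 − 29.6296)²/29.6296 = 1.8334
  (19 − 26.3704)²/26.3704 = 2.0600
  (20 − 23.8095)²/23.8095 = 0.6095
  (25 − 21.1905)²/21.1905 = 0.6848
  (43 − 46.5608)²/46.5608 = 0.2723
  (45 − 41.4392)²/41.4392 = 0.3060
χ² = 1.8334 + 2.0600 + 0.6095 + 0.6848 + 0.2723 + 0.3060 = 5.77

5.77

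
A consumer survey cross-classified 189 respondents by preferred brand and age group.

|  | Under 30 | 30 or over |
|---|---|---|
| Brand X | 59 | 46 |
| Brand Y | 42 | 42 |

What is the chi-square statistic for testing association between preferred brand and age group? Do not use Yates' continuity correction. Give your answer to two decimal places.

0.72

Row totals: 105, 84. Column totals: 101, 88. Grand total N = 189.
Expected counts (row total × column total / N):
  Brand X, Under 30: 105×101/189 = 56.111
  Brand X, 30 or over: 105×88/189 = 48.889
  Brand Y, Under 30: 84×101/189 = 44.889
  Brand Y, 30 or over: 84×88/189 = 39.111
Contributions (O − E)²/E:
  (59 − 56.111)²/56.111 = 0.1487
  (46 − 48.889)²/48.889 = 0.1707
  (42 − 44.889)²/44.889 = 0.1859
  (42 − 39.111)²/39.111 = 0.2134
χ² = 0.1487 + 0.1707 + 0.1859 + 0.2134 = 0.72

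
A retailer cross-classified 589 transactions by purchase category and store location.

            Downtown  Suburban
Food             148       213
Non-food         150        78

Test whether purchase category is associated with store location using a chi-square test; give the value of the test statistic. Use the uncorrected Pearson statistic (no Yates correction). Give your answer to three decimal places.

Row totals: 361, 228. Column totals: 298, 291. Grand total N = 589.
Expected counts (row total × column total / N):
  Food, Downtown: 361×298/589 = 182.6452
  Food, Suburban: 361×291/589 = 178.3548
  Non-food, Downtown: 228×298/589 = 115.3548
  Non-food, Suburban: 228×291/589 = 112.6452
Contributions (O − E)²/E:
  (148 − 182.6452)²/182.6452 = 6.5717
  (213 − 178.3548)²/178.3548 = 6.7298
  (150 − 115.3548)²/115.3548 = 10.4052
  (78 − 112.6452)²/112.6452 = 10.6555
χ² = 6.5717 + 6.7298 + 10.4052 + 10.6555 = 34.362

34.362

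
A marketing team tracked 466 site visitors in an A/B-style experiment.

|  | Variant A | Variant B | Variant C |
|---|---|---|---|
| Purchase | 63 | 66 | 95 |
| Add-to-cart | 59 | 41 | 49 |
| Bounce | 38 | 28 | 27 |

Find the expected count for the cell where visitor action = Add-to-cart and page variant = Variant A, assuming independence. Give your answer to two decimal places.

Row total (Add-to-cart) = 149; column total (Variant A) = 160; grand total N = 466.
Expected count = (row total × column total) / N = 149 × 160 / 466 = 51.16.

51.16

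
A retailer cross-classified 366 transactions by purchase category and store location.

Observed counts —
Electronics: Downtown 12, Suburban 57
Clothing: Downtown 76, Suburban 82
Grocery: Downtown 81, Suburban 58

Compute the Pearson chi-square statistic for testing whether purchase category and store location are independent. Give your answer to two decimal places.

Row totals: 69, 158, 139. Column totals: 169, 197. Grand total N = 366.
Expected counts (row total × column total / N):
  Electronics, Downtown: 69×169/366 = 31.861
  Electronics, Suburban: 69×197/366 = 37.139
  Clothing, Downtown: 158×169/366 = 72.956
  Clothing, Suburban: 158×197/366 = 85.044
  Grocery, Downtown: 139×169/366 = 64.183
  Grocery, Suburban: 139×197/366 = 74.817
Contributions (O − E)²/E:
  (12 − 31.861)²/31.861 = 12.3806
  (57 − 37.139)²/37.139 = 10.6212
  (76 − 72.956)²/72.956 = 0.1270
  (82 − 85.044)²/85.044 = 0.1090
  (81 − 64.183)²/64.183 = 4.4063
  (58 − 74.817)²/74.817 = 3.7800
χ² = 12.3806 + 10.6212 + 0.1270 + 0.1090 + 4.4063 + 3.7800 = 31.42

31.42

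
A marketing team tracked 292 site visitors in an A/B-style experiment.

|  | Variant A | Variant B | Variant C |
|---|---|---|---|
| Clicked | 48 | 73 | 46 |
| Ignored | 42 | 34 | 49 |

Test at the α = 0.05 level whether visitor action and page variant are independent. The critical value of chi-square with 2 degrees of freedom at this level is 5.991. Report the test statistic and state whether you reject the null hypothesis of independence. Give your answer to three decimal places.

8.852; reject H₀

Row totals: 167, 125. Column totals: 90, 107, 95. Grand total N = 292.
Expected counts (row total × column total / N):
  Clicked, Variant A: 167×90/292 = 51.4726
  Clicked, Variant B: 167×107/292 = 61.1952
  Clicked, Variant C: 167×95/292 = 54.3322
  Ignored, Variant A: 125×90/292 = 38.5274
  Ignored, Variant B: 125×107/292 = 45.8048
  Ignored, Variant C: 125×95/292 = 40.6678
Contributions (O − E)²/E:
  (48 − 51.4726)²/51.4726 = 0.2343
  (73 − 61.1952)²/61.1952 = 2.2772
  (46 − 54.3322)²/54.3322 = 1.2778
  (42 − 38.5274)²/38.5274 = 0.3130
  (34 − 45.8048)²/45.8048 = 3.0423
  (49 − 40.6678)²/40.6678 = 1.7071
χ² = 0.2343 + 2.2772 + 1.2778 + 0.3130 + 3.0423 + 1.7071 = 8.852
df = (2−1)(3−1) = 2. Since 8.852 > 5.991, reject the null hypothesis of independence at α = 0.05.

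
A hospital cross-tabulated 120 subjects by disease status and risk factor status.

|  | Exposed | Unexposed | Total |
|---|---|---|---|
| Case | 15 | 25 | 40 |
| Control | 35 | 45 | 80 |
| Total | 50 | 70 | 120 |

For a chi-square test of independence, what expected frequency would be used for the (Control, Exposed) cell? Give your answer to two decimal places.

33.33

Row total (Control) = 80; column total (Exposed) = 50; grand total N = 120.
Expected count = (row total × column total) / N = 80 × 50 / 120 = 33.33.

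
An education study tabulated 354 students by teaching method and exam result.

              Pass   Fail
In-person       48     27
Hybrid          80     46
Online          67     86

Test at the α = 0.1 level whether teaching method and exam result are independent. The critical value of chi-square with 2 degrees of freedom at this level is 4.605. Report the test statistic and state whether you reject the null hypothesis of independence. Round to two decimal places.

Row totals: 75, 126, 153. Column totals: 195, 159. Grand total N = 354.
Expected counts (row total × column total / N):
  In-person, Pass: 75×195/354 = 41.3136
  In-person, Fail: 75×159/354 = 33.6864
  Hybrid, Pass: 126×195/354 = 69.4068
  Hybrid, Fail: 126×159/354 = 56.5932
  Online, Pass: 153×195/354 = 84.2797
  Online, Fail: 153×159/354 = 68.7203
Contributions (O − E)²/E:
  (48 − 41.3136)²/41.3136 = 1.0822
  (27 − 33.6864)²/33.6864 = 1.3272
  (80 − 69.4068)²/69.4068 = 1.6168
  (46 − 56.5932)²/56.5932 = 1.9829
  (67 − 84.2797)²/84.2797 = 3.5428
  (86 − 68.7203)²/68.7203 = 4.3450
χ² = 1.0822 + 1.3272 + 1.6168 + 1.9829 + 3.5428 + 4.3450 = 13.90
df = (3−1)(2−1) = 2. Since 13.90 > 4.605, reject the null hypothesis of independence at α = 0.1.

13.90; reject H₀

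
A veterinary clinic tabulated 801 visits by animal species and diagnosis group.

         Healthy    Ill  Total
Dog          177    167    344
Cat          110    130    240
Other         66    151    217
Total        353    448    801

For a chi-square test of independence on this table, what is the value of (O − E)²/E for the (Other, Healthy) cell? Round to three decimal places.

9.181

Row total (Other) = 217; column total (Healthy) = 353; N = 801.
Expected count E = 217 × 353 / 801 = 95.6317.
Contribution = (O − E)²/E = (66 − 95.6317)² / 95.6317 = 9.181.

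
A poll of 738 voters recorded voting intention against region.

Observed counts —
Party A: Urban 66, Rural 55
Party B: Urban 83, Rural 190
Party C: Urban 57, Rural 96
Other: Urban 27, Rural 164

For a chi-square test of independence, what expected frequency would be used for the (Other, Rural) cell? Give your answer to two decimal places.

130.70

Row total (Other) = 191; column total (Rural) = 505; grand total N = 738.
Expected count = (row total × column total) / N = 191 × 505 / 738 = 130.70.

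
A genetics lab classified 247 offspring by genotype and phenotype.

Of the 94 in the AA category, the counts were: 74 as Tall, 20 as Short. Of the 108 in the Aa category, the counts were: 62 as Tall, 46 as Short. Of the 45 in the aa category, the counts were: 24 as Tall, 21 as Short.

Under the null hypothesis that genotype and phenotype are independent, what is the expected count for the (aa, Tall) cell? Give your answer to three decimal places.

Row total (aa) = 45; column total (Tall) = 160; grand total N = 247.
Expected count = (row total × column total) / N = 45 × 160 / 247 = 29.150.

29.150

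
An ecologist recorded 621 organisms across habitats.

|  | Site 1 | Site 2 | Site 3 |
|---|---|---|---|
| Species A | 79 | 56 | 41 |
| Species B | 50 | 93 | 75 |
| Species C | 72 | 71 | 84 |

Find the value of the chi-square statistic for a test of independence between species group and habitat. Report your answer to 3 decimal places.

25.802

Row totals: 176, 218, 227. Column totals: 201, 220, 200. Grand total N = 621.
Expected counts (row total × column total / N):
  Species A, Site 1: 176×201/621 = 56.9662
  Species A, Site 2: 176×220/621 = 62.3510
  Species A, Site 3: 176×200/621 = 56.6828
  Species B, Site 1: 218×201/621 = 70.5604
  Species B, Site 2: 218×220/621 = 77.2303
  Species B, Site 3: 218×200/621 = 70.2093
  Species C, Site 1: 227×201/621 = 73.4734
  Species C, Site 2: 227×220/621 = 80.4187
  Species C, Site 3: 227×200/621 = 73.1079
Contributions (O − E)²/E:
  (79 − 56.9662)²/56.9662 = 8.5224
  (56 − 62.3510)²/62.3510 = 0.6469
  (41 − 56.6828)²/56.6828 = 4.3391
  (50 − 70.5604)²/70.5604 = 5.9910
  (93 − 77.2303)²/77.2303 = 3.2200
  (75 − 70.2093)²/70.2093 = 0.3269
  (72 − 73.4734)²/73.4734 = 0.0295
  (71 − 80.4187)²/80.4187 = 1.1031
  (84 − 73.1079)²/73.1079 = 1.6228
χ² = 8.5224 + 0.6469 + 4.3391 + 5.9910 + 3.2200 + 0.3269 + 0.0295 + 1.1031 + 1.6228 = 25.802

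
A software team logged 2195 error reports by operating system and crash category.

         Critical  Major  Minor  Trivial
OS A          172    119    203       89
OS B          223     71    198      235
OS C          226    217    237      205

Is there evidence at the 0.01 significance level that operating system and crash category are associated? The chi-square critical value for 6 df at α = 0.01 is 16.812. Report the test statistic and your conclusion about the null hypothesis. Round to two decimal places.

Row totals: 583, 727, 885. Column totals: 621, 407, 638, 529. Grand total N = 2195.
Expected counts (row total × column total / N):
  OS A, Critical: 583×621/2195 = 164.940
  OS A, Major: 583×407/2195 = 108.101
  OS A, Minor: 583×638/2195 = 169.455
  OS A, Trivial: 583×529/2195 = 140.504
  OS B, Critical: 727×621/2195 = 205.680
  OS B, Major: 727×407/2195 = 134.801
  OS B, Minor: 727×638/2195 = 211.310
  OS B, Trivial: 727×529/2195 = 175.209
  OS C, Critical: 885×621/2195 = 250.380
  OS C, Major: 885×407/2195 = 164.098
  OS C, Minor: 885×638/2195 = 257.235
  OS C, Trivial: 885×529/2195 = 213.287
Contributions (O − E)²/E:
  (172 − 164.940)²/164.940 = 0.3022
  (119 − 108.101)²/108.101 = 1.0989
  (203 − 169.455)²/169.455 = 6.6405
  (89 − 140.504)²/140.504 = 18.8796
  (223 − 205.680)²/205.680 = 1.4585
  (71 − 134.801)²/134.801 = 30.1969
  (198 − 211.310)²/211.310 = 0.8384
  (235 − 175.209)²/175.209 = 20.4040
  (226 − 250.380)²/250.380 = 2.3739
  (217 − 164.098)²/164.098 = 17.0546
  (237 − 257.235)²/257.235 = 1.5918
  (205 − 213.287)²/213.287 = 0.3220
χ² = 0.3022 + 1.0989 + 6.6405 + 18.8796 + 1.4585 + 30.1969 + 0.8384 + 20.4040 + 2.3739 + 17.0546 + 1.5918 + 0.3220 = 101.16
df = (3−1)(4−1) = 6. Since 101.16 > 16.812, reject the null hypothesis of independence at α = 0.01.

101.16; reject H₀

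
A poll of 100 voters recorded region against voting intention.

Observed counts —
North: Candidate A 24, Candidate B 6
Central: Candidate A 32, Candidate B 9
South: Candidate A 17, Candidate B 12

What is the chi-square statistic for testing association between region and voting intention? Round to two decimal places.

4.32

Row totals: 30, 41, 29. Column totals: 73, 27. Grand total N = 100.
Expected counts (row total × column total / N):
  North, Candidate A: 30×73/100 = 21.900
  North, Candidate B: 30×27/100 = 8.100
  Central, Candidate A: 41×73/100 = 29.930
  Central, Candidate B: 41×27/100 = 11.070
  South, Candidate A: 29×73/100 = 21.170
  South, Candidate B: 29×27/100 = 7.830
Contributions (O − E)²/E:
  (24 − 21.900)²/21.900 = 0.2014
  (6 − 8.100)²/8.100 = 0.5444
  (32 − 29.930)²/29.930 = 0.1432
  (9 − 11.070)²/11.070 = 0.3871
  (17 − 21.170)²/21.170 = 0.8214
  (12 − 7.830)²/7.830 = 2.2208
χ² = 0.2014 + 0.5444 + 0.1432 + 0.3871 + 0.8214 + 2.2208 = 4.32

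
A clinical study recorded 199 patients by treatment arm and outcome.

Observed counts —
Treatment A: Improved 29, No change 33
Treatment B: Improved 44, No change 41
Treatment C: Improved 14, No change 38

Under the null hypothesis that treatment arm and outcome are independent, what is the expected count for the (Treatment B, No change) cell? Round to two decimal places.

Row total (Treatment B) = 85; column total (No change) = 112; grand total N = 199.
Expected count = (row total × column total) / N = 85 × 112 / 199 = 47.84.

47.84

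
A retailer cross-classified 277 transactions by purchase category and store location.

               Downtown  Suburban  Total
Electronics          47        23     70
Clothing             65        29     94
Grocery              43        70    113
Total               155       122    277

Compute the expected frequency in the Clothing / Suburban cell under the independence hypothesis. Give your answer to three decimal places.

41.401

Row total (Clothing) = 94; column total (Suburban) = 122; grand total N = 277.
Expected count = (row total × column total) / N = 94 × 122 / 277 = 41.401.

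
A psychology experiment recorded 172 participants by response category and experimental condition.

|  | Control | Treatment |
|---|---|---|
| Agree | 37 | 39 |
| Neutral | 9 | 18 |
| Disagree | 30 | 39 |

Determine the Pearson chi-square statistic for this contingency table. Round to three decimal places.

1.927

Row totals: 76, 27, 69. Column totals: 76, 96. Grand total N = 172.
Expected counts (row total × column total / N):
  Agree, Control: 76×76/172 = 33.5814
  Agree, Treatment: 76×96/172 = 42.4186
  Neutral, Control: 27×76/172 = 11.9302
  Neutral, Treatment: 27×96/172 = 15.0698
  Disagree, Control: 69×76/172 = 30.4884
  Disagree, Treatment: 69×96/172 = 38.5116
Contributions (O − E)²/E:
  (37 − 33.5814)²/33.5814 = 0.3480
  (39 − 42.4186)²/42.4186 = 0.2755
  (9 − 11.9302)²/11.9302 = 0.7197
  (18 − 15.0698)²/15.0698 = 0.5698
  (30 − 30.4884)²/30.4884 = 0.0078
  (39 − 38.5116)²/38.5116 = 0.0062
χ² = 0.3480 + 0.2755 + 0.7197 + 0.5698 + 0.0078 + 0.0062 = 1.927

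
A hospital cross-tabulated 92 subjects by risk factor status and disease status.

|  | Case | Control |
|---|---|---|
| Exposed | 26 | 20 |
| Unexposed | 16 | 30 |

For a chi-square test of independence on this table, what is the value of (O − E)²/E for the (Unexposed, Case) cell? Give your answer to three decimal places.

Row total (Unexposed) = 46; column total (Case) = 42; N = 92.
Expected count E = 46 × 42 / 92 = 21.0000.
Contribution = (O − E)²/E = (16 − 21.0000)² / 21.0000 = 1.190.

1.190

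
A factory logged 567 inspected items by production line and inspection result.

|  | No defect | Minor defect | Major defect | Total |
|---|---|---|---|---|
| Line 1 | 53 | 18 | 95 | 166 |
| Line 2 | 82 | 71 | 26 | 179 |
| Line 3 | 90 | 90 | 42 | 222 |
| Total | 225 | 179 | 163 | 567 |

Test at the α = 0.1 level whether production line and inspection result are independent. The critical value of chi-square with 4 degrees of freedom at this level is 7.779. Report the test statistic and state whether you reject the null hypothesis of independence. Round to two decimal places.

Grand total N = 567.
Expected counts (row total × column total / N):
  Line 1, No defect: 166×225/567 = 65.873
  Line 1, Minor defect: 166×179/567 = 52.406
  Line 1, Major defect: 166×163/567 = 47.721
  Line 2, No defect: 179×225/567 = 71.032
  Line 2, Minor defect: 179×179/567 = 56.510
  Line 2, Major defect: 179×163/567 = 51.459
  Line 3, No defect: 222×225/567 = 88.095
  Line 3, Minor defect: 222×179/567 = 70.085
  Line 3, Major defect: 222×163/567 = 63.820
Contributions (O − E)²/E:
  (53 − 65.873)²/65.873 = 2.5157
  (18 − 52.406)²/52.406 = 22.5885
  (95 − 47.721)²/47.721 = 46.8411
  (82 − 71.032)²/71.032 = 1.6936
  (71 − 56.510)²/56.510 = 3.7155
  (26 − 51.459)²/51.459 = 12.5957
  (90 − 88.095)²/88.095 = 0.0412
  (90 − 70.085)²/70.085 = 5.6589
  (42 − 63.820)²/63.820 = 7.4602
χ² = 2.5157 + 22.5885 + 46.8411 + 1.6936 + 3.7155 + 12.5957 + 0.0412 + 5.6589 + 7.4602 = 103.11
df = (3−1)(3−1) = 4. Since 103.11 > 7.779, reject the null hypothesis of independence at α = 0.1.

103.11; reject H₀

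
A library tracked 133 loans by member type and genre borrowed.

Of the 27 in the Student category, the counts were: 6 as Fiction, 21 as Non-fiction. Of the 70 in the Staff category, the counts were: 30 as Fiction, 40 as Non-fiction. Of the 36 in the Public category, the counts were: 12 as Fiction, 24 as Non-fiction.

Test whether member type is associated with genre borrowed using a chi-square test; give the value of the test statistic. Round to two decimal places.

Row totals: 27, 70, 36. Column totals: 48, 85. Grand total N = 133.
Expected counts (row total × column total / N):
  Student, Fiction: 27×48/133 = 9.744
  Student, Non-fiction: 27×85/133 = 17.256
  Staff, Fiction: 70×48/133 = 25.263
  Staff, Non-fiction: 70×85/133 = 44.737
  Public, Fiction: 36×48/133 = 12.992
  Public, Non-fiction: 36×85/133 = 23.008
Contributions (O − E)²/E:
  (6 − 9.744)²/9.744 = 1.4386
  (21 − 17.256)²/17.256 = 0.8123
  (30 − 25.263)²/25.263 = 0.8882
  (40 − 44.737)²/44.737 = 0.5016
  (12 − 12.992)²/12.992 = 0.0757
  (24 − 23.008)²/23.008 = 0.0428
χ² = 1.4386 + 0.8123 + 0.8882 + 0.5016 + 0.0757 + 0.0428 = 3.76

3.76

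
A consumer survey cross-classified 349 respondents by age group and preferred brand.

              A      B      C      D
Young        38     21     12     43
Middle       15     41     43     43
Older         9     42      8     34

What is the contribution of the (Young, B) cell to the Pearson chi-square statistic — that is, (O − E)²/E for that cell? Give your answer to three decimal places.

4.953

Row total (Young) = 114; column total (B) = 104; N = 349.
Expected count E = 114 × 104 / 349 = 33.9713.
Contribution = (O − E)²/E = (21 − 33.9713)² / 33.9713 = 4.953.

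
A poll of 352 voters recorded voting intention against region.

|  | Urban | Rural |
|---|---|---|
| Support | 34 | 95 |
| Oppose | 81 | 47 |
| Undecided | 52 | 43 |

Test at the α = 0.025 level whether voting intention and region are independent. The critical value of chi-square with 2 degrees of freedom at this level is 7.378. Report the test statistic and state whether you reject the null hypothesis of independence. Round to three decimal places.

Row totals: 129, 128, 95. Column totals: 167, 185. Grand total N = 352.
Expected counts (row total × column total / N):
  Support, Urban: 129×167/352 = 61.2017
  Support, Rural: 129×185/352 = 67.7983
  Oppose, Urban: 128×167/352 = 60.7273
  Oppose, Rural: 128×185/352 = 67.2727
  Undecided, Urban: 95×167/352 = 45.0710
  Undecided, Rural: 95×185/352 = 49.9290
Contributions (O − E)²/E:
  (34 − 61.2017)²/61.2017 = 12.0901
  (95 − 67.7983)²/67.7983 = 10.9137
  (81 − 60.7273)²/60.7273 = 6.7677
  (47 − 67.2727)²/67.2727 = 6.1092
  (52 − 45.0710)²/45.0710 = 1.0652
  (43 − 49.9290)²/49.9290 = 0.9616
χ² = 12.0901 + 10.9137 + 6.7677 + 6.1092 + 1.0652 + 0.9616 = 37.908
df = (3−1)(2−1) = 2. Since 37.908 > 7.378, reject the null hypothesis of independence at α = 0.025.

37.908; reject H₀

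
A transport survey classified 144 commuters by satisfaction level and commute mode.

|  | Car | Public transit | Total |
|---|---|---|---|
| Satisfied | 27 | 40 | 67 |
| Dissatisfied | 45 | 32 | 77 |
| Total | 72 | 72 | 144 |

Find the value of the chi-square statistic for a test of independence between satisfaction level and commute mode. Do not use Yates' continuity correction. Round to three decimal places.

Grand total N = 144.
Expected counts (row total × column total / N):
  Satisfied, Car: 67×72/144 = 33.5000
  Satisfied, Public transit: 67×72/144 = 33.5000
  Dissatisfied, Car: 77×72/144 = 38.5000
  Dissatisfied, Public transit: 77×72/144 = 38.5000
Contributions (O − E)²/E:
  (27 − 33.5000)²/33.5000 = 1.2612
  (40 − 33.5000)²/33.5000 = 1.2612
  (45 − 38.5000)²/38.5000 = 1.0974
  (32 − 38.5000)²/38.5000 = 1.0974
χ² = 1.2612 + 1.2612 + 1.0974 + 1.0974 = 4.717

4.717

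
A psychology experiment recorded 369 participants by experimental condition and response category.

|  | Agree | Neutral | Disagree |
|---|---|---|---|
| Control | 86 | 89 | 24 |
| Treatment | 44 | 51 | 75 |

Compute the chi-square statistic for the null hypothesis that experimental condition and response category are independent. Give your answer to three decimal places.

Row totals: 199, 170. Column totals: 130, 140, 99. Grand total N = 369.
Expected counts (row total × column total / N):
  Control, Agree: 199×130/369 = 70.1084
  Control, Neutral: 199×140/369 = 75.5014
  Control, Disagree: 199×99/369 = 53.3902
  Treatment, Agree: 170×130/369 = 59.8916
  Treatment, Neutral: 170×140/369 = 64.4986
  Treatment, Disagree: 170×99/369 = 45.6098
Contributions (O − E)²/E:
  (86 − 70.1084)²/70.1084 = 3.6022
  (89 − 75.5014)²/75.5014 = 2.4134
  (24 − 53.3902)²/53.3902 = 16.1787
  (44 − 59.8916)²/59.8916 = 4.2167
  (51 − 64.4986)²/64.4986 = 2.8251
  (75 − 45.6098)²/45.6098 = 18.9386
χ² = 3.6022 + 2.4134 + 16.1787 + 4.2167 + 2.8251 + 18.9386 = 48.175

48.175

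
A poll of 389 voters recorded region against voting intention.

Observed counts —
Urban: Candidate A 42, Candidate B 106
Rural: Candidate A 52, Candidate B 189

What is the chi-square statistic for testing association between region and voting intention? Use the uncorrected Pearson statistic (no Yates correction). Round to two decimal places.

Row totals: 148, 241. Column totals: 94, 295. Grand total N = 389.
Expected counts (row total × column total / N):
  Urban, Candidate A: 148×94/389 = 35.7635
  Urban, Candidate B: 148×295/389 = 112.2365
  Rural, Candidate A: 241×94/389 = 58.2365
  Rural, Candidate B: 241×295/389 = 182.7635
Contributions (O − E)²/E:
  (42 − 35.7635)²/35.7635 = 1.0875
  (106 − 112.2365)²/112.2365 = 0.3465
  (52 − 58.2365)²/58.2365 = 0.6679
  (189 − 182.7635)²/182.7635 = 0.2128
χ² = 1.0875 + 0.3465 + 0.6679 + 0.2128 = 2.31

2.31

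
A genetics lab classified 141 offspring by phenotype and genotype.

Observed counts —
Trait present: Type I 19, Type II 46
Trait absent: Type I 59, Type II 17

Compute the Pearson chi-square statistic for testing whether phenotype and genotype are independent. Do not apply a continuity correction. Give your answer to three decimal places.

Row totals: 65, 76. Column totals: 78, 63. Grand total N = 141.
Expected counts (row total × column total / N):
  Trait present, Type I: 65×78/141 = 35.9574
  Trait present, Type II: 65×63/141 = 29.0426
  Trait absent, Type I: 76×78/141 = 42.0426
  Trait absent, Type II: 76×63/141 = 33.9574
Contributions (O − E)²/E:
  (19 − 35.9574)²/35.9574 = 7.9971
  (46 − 29.0426)²/29.0426 = 9.9011
  (59 − 42.0426)²/42.0426 = 6.8396
  (17 − 33.9574)²/33.9574 = 8.4681
χ² = 7.9971 + 9.9011 + 6.8396 + 8.4681 = 33.206

33.206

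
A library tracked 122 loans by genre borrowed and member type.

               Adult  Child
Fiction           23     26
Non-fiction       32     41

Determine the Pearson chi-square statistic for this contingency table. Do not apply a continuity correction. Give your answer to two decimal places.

0.11

Row totals: 49, 73. Column totals: 55, 67. Grand total N = 122.
Expected counts (row total × column total / N):
  Fiction, Adult: 49×55/122 = 22.090
  Fiction, Child: 49×67/122 = 26.910
  Non-fiction, Adult: 73×55/122 = 32.910
  Non-fiction, Child: 73×67/122 = 40.090
Contributions (O − E)²/E:
  (23 − 22.090)²/22.090 = 0.0375
  (26 − 26.910)²/26.910 = 0.0308
  (32 − 32.910)²/32.910 = 0.0252
  (41 − 40.090)²/40.090 = 0.0207
χ² = 0.0375 + 0.0308 + 0.0252 + 0.0207 = 0.11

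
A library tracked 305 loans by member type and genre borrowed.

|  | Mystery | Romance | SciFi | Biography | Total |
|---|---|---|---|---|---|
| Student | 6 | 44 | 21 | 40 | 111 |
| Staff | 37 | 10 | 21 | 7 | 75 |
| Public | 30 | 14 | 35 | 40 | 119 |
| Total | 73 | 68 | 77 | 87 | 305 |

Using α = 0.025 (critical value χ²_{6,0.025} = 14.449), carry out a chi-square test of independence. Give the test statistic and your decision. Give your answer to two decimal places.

Grand total N = 305.
Expected counts (row total × column total / N):
  Student, Mystery: 111×73/305 = 26.567
  Student, Romance: 111×68/305 = 24.748
  Student, SciFi: 111×77/305 = 28.023
  Student, Biography: 111×87/305 = 31.662
  Staff, Mystery: 75×73/305 = 17.951
  Staff, Romance: 75×68/305 = 16.721
  Staff, SciFi: 75×77/305 = 18.934
  Staff, Biography: 75×87/305 = 21.393
  Public, Mystery: 119×73/305 = 28.482
  Public, Romance: 119×68/305 = 26.531
  Public, SciFi: 119×77/305 = 30.043
  Public, Biography: 119×87/305 = 33.944
Contributions (O − E)²/E:
  (6 − 26.567)²/26.567 = 15.9221
  (44 − 24.748)²/24.748 = 14.9765
  (21 − 28.023)²/28.023 = 1.7601
  (40 − 31.662)²/31.662 = 2.1958
  (37 − 17.951)²/17.951 = 20.2142
  (10 − 16.721)²/16.721 = 2.7015
  (21 − 18.934)²/18.934 = 0.2254
  (7 − 21.393)²/21.393 = 9.6835
  (30 − 28.482)²/28.482 = 0.0809
  (14 − 26.531)²/26.531 = 5.9186
  (35 − 30.043)²/30.043 = 0.8179
  (40 − 33.944)²/33.944 = 1.0805
χ² = 15.9221 + 14.9765 + 1.7601 + 2.1958 + 20.2142 + 2.7015 + 0.2254 + 9.6835 + 0.0809 + 5.9186 + 0.8179 + 1.0805 = 75.58
df = (3−1)(4−1) = 6. Since 75.58 > 14.449, reject the null hypothesis of independence at α = 0.025.

75.58; reject H₀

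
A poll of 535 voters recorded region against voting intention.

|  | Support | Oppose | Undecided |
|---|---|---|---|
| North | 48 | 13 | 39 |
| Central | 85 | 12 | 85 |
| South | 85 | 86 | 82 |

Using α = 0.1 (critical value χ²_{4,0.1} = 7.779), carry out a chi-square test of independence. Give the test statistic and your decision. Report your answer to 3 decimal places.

53.531; reject H₀

Row totals: 100, 182, 253. Column totals: 218, 111, 206. Grand total N = 535.
Expected counts (row total × column total / N):
  North, Support: 100×218/535 = 40.7477
  North, Oppose: 100×111/535 = 20.7477
  North, Undecided: 100×206/535 = 38.5047
  Central, Support: 182×218/535 = 74.1607
  Central, Oppose: 182×111/535 = 37.7607
  Central, Undecided: 182×206/535 = 70.0785
  South, Support: 253×218/535 = 103.0916
  South, Oppose: 253×111/535 = 52.4916
  South, Undecided: 253×206/535 = 97.4168
Contributions (O − E)²/E:
  (48 − 40.7477)²/40.7477 = 1.2908
  (13 − 20.7477)²/20.7477 = 2.8932
  (39 − 38.5047)²/38.5047 = 0.0064
  (85 − 74.1607)²/74.1607 = 1.5843
  (12 − 37.7607)²/37.7607 = 17.5742
  (85 − 70.0785)²/70.0785 = 3.1772
  (85 − 103.0916)²/103.0916 = 3.1749
  (86 − 52.4916)²/52.4916 = 21.3903
  (82 − 97.4168)²/97.4168 = 2.4398
χ² = 1.2908 + 2.8932 + 0.0064 + 1.5843 + 17.5742 + 3.1772 + 3.1749 + 21.3903 + 2.4398 = 53.531
df = (3−1)(3−1) = 4. Since 53.531 > 7.779, reject the null hypothesis of independence at α = 0.1.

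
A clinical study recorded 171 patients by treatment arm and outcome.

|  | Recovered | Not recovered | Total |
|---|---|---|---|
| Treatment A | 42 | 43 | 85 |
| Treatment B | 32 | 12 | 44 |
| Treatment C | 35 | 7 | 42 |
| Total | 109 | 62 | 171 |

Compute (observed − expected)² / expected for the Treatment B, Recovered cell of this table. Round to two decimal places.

Row total (Treatment B) = 44; column total (Recovered) = 109; N = 171.
Expected count E = 44 × 109 / 171 = 28.047.
Contribution = (O − E)²/E = (32 − 28.047)² / 28.047 = 0.56.

0.56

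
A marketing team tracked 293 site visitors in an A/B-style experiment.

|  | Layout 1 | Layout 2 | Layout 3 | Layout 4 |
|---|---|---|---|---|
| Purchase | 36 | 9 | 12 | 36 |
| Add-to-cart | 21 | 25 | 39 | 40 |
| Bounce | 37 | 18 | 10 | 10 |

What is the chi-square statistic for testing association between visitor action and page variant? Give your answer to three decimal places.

Row totals: 93, 125, 75. Column totals: 94, 52, 61, 86. Grand total N = 293.
Expected counts (row total × column total / N):
  Purchase, Layout 1: 93×94/293 = 29.83618
  Purchase, Layout 2: 93×52/293 = 16.50512
  Purchase, Layout 3: 93×61/293 = 19.36177
  Purchase, Layout 4: 93×86/293 = 27.29693
  Add-to-cart, Layout 1: 125×94/293 = 40.10239
  Add-to-cart, Layout 2: 125×52/293 = 22.18430
  Add-to-cart, Layout 3: 125×61/293 = 26.02389
  Add-to-cart, Layout 4: 125×86/293 = 36.68942
  Bounce, Layout 1: 75×94/293 = 24.06143
  Bounce, Layout 2: 75×52/293 = 13.31058
  Bounce, Layout 3: 75×61/293 = 15.61433
  Bounce, Layout 4: 75×86/293 = 22.01365
Contributions (O − E)²/E:
  (36 − 29.83618)²/29.83618 = 1.2734
  (9 − 16.50512)²/16.50512 = 3.4127
  (12 − 19.36177)²/19.36177 = 2.7991
  (36 − 27.29693)²/27.29693 = 2.7748
  (21 − 40.10239)²/40.10239 = 9.0992
  (25 − 22.18430)²/22.18430 = 0.3574
  (39 − 26.02389)²/26.02389 = 6.4702
  (40 − 36.68942)²/36.68942 = 0.2987
  (37 − 24.06143)²/24.06143 = 6.9575
  (18 − 13.31058)²/13.31058 = 1.6521
  (10 − 15.61433)²/15.61433 = 2.0187
  (10 − 22.01365)²/22.01365 = 6.5563
χ² = 1.2734 + 3.4127 + 2.7991 + 2.7748 + 9.0992 + 0.3574 + 6.4702 + 0.2987 + 6.9575 + 1.6521 + 2.0187 + 6.5563 = 43.670

43.670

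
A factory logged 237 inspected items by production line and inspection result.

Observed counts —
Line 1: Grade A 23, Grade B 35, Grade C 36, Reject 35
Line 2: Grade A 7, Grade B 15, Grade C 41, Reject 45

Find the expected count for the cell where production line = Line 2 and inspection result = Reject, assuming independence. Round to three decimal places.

36.456

Row total (Line 2) = 108; column total (Reject) = 80; grand total N = 237.
Expected count = (row total × column total) / N = 108 × 80 / 237 = 36.456.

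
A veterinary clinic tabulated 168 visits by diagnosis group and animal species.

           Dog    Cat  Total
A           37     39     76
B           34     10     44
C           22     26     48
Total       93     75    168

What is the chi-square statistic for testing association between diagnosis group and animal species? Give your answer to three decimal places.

Grand total N = 168.
Expected counts (row total × column total / N):
  A, Dog: 76×93/168 = 42.0714
  A, Cat: 76×75/168 = 33.9286
  B, Dog: 44×93/168 = 24.3571
  B, Cat: 44×75/168 = 19.6429
  C, Dog: 48×93/168 = 26.5714
  C, Cat: 48×75/168 = 21.4286
Contributions (O − E)²/E:
  (37 − 42.0714)²/42.0714 = 0.6113
  (39 − 33.9286)²/33.9286 = 0.7580
  (34 − 24.3571)²/24.3571 = 3.8176
  (10 − 19.6429)²/19.6429 = 4.7338
  (22 − 26.5714)²/26.5714 = 0.7865
  (26 − 21.4286)²/21.4286 = 0.9752
χ² = 0.6113 + 0.7580 + 3.8176 + 4.7338 + 0.7865 + 0.9752 = 11.682

11.682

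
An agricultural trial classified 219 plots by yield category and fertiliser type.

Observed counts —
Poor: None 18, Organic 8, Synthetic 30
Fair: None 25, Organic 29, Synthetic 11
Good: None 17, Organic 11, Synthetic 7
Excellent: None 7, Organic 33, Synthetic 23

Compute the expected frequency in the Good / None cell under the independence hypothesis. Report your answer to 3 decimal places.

Row total (Good) = 35; column total (None) = 67; grand total N = 219.
Expected count = (row total × column total) / N = 35 × 67 / 219 = 10.708.

10.708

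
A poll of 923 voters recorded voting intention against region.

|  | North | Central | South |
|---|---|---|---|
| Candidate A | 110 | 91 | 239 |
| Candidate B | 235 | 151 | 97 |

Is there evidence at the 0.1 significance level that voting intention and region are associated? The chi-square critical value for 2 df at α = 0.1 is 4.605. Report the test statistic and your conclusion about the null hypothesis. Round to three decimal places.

Row totals: 440, 483. Column totals: 345, 242, 336. Grand total N = 923.
Expected counts (row total × column total / N):
  Candidate A, North: 440×345/923 = 164.4637
  Candidate A, Central: 440×242/923 = 115.3629
  Candidate A, South: 440×336/923 = 160.1733
  Candidate B, North: 483×345/923 = 180.5363
  Candidate B, Central: 483×242/923 = 126.6371
  Candidate B, South: 483×336/923 = 175.8267
Contributions (O − E)²/E:
  (110 − 164.4637)²/164.4637 = 18.0362
  (91 − 115.3629)²/115.3629 = 5.1451
  (239 − 160.1733)²/160.1733 = 38.7933
  (235 − 180.5363)²/180.5363 = 16.4305
  (151 − 126.6371)²/126.6371 = 4.6870
  (97 − 175.8267)²/175.8267 = 35.3396
χ² = 18.0362 + 5.1451 + 38.7933 + 16.4305 + 4.6870 + 35.3396 = 118.432
df = (2−1)(3−1) = 2. Since 118.432 > 4.605, reject the null hypothesis of independence at α = 0.1.

118.432; reject H₀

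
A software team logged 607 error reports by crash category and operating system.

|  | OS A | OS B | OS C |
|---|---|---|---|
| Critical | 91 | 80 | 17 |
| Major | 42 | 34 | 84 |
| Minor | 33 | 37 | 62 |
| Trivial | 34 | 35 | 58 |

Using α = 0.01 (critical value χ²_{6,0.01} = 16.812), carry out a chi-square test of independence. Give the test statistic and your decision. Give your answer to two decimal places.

90.89; reject H₀

Row totals: 188, 160, 132, 127. Column totals: 200, 186, 221. Grand total N = 607.
Expected counts (row total × column total / N):
  Critical, OS A: 188×200/607 = 61.944
  Critical, OS B: 188×186/607 = 57.608
  Critical, OS C: 188×221/607 = 68.448
  Major, OS A: 160×200/607 = 52.718
  Major, OS B: 160×186/607 = 49.028
  Major, OS C: 160×221/607 = 58.254
  Minor, OS A: 132×200/607 = 43.493
  Minor, OS B: 132×186/607 = 40.448
  Minor, OS C: 132×221/607 = 48.059
  Trivial, OS A: 127×200/607 = 41.845
  Trivial, OS B: 127×186/607 = 38.916
  Trivial, OS C: 127×221/607 = 46.239
Contributions (O − E)²/E:
  (91 − 61.944)²/61.944 = 13.6293
  (80 − 57.608)²/57.608 = 8.7037
  (17 − 68.448)²/68.448 = 38.6702
  (42 − 52.718)²/52.718 = 2.1791
  (34 − 49.028)²/49.028 = 4.6064
  (84 − 58.254)²/58.254 = 11.3787
  (33 − 43.493)²/43.493 = 2.5315
  (37 − 40.448)²/40.448 = 0.2939
  (62 − 48.059)²/48.059 = 4.0440
  (34 − 41.845)²/41.845 = 1.4708
  (35 − 38.916)²/38.916 = 0.3941
  (58 − 46.239)²/46.239 = 2.9914
χ² = 13.6293 + 8.7037 + 38.6702 + 2.1791 + 4.6064 + 11.3787 + 2.5315 + 0.2939 + 4.0440 + 1.4708 + 0.3941 + 2.9914 = 90.89
df = (4−1)(3−1) = 6. Since 90.89 > 16.812, reject the null hypothesis of independence at α = 0.01.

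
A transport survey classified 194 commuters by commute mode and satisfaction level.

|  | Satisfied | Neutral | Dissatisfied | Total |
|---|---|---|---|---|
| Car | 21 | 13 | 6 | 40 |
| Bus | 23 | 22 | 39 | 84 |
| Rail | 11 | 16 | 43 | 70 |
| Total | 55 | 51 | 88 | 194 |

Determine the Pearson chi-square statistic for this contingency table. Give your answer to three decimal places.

Grand total N = 194.
Expected counts (row total × column total / N):
  Car, Satisfied: 40×55/194 = 11.3402
  Car, Neutral: 40×51/194 = 10.5155
  Car, Dissatisfied: 40×88/194 = 18.1443
  Bus, Satisfied: 84×55/194 = 23.8144
  Bus, Neutral: 84×51/194 = 22.0825
  Bus, Dissatisfied: 84×88/194 = 38.1031
  Rail, Satisfied: 70×55/194 = 19.8454
  Rail, Neutral: 70×51/194 = 18.4021
  Rail, Dissatisfied: 70×88/194 = 31.7526
Contributions (O − E)²/E:
  (21 − 11.3402)²/11.3402 = 8.2284
  (13 − 10.5155)²/10.5155 = 0.5870
  (6 − 18.1443)²/18.1443 = 8.1284
  (23 − 23.8144)²/23.8144 = 0.0279
  (22 − 22.0825)²/22.0825 = 0.0003
  (39 − 38.1031)²/38.1031 = 0.0211
  (11 − 19.8454)²/19.8454 = 3.9425
  (16 − 18.4021)²/18.4021 = 0.3136
  (43 − 31.7526)²/31.7526 = 3.9841
χ² = 8.2284 + 0.5870 + 8.1284 + 0.0279 + 0.0003 + 0.0211 + 3.9425 + 0.3136 + 3.9841 = 25.233

25.233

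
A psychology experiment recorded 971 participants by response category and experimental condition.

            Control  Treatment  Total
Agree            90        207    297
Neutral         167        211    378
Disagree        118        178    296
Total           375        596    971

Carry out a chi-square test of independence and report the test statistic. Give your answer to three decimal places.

13.789

Grand total N = 971.
Expected counts (row total × column total / N):
  Agree, Control: 297×375/971 = 114.7013
  Agree, Treatment: 297×596/971 = 182.2987
  Neutral, Control: 378×375/971 = 145.9835
  Neutral, Treatment: 378×596/971 = 232.0165
  Disagree, Control: 296×375/971 = 114.3151
  Disagree, Treatment: 296×596/971 = 181.6849
Contributions (O − E)²/E:
  (90 − 114.7013)²/114.7013 = 5.3195
  (207 − 182.2987)²/182.2987 = 3.3470
  (167 − 145.9835)²/145.9835 = 3.0256
  (211 − 232.0165)²/232.0165 = 1.9037
  (118 − 114.3151)²/114.3151 = 0.1188
  (178 − 181.6849)²/181.6849 = 0.0747
χ² = 5.3195 + 3.3470 + 3.0256 + 1.9037 + 0.1188 + 0.0747 = 13.789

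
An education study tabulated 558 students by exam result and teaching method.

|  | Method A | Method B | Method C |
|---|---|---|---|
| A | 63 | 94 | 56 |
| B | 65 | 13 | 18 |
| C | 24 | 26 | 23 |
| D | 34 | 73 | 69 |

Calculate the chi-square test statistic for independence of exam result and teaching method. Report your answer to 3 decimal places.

73.670

Row totals: 213, 96, 73, 176. Column totals: 186, 206, 166. Grand total N = 558.
Expected counts (row total × column total / N):
  A, Method A: 213×186/558 = 71.0000
  A, Method B: 213×206/558 = 78.6344
  A, Method C: 213×166/558 = 63.3656
  B, Method A: 96×186/558 = 32.0000
  B, Method B: 96×206/558 = 35.4409
  B, Method C: 96×166/558 = 28.5591
  C, Method A: 73×186/558 = 24.3333
  C, Method B: 73×206/558 = 26.9498
  C, Method C: 73×166/558 = 21.7168
  D, Method A: 176×186/558 = 58.6667
  D, Method B: 176×206/558 = 64.9749
  D, Method C: 176×166/558 = 52.3584
Contributions (O − E)²/E:
  (63 − 71.0000)²/71.0000 = 0.9014
  (94 − 78.6344)²/78.6344 = 3.0025
  (56 − 63.3656)²/63.3656 = 0.8562
  (65 − 32.0000)²/32.0000 = 34.0313
  (13 − 35.4409)²/35.4409 = 14.2094
  (18 − 28.5591)²/28.5591 = 3.9040
  (24 − 24.3333)²/24.3333 = 0.0046
  (26 − 26.9498)²/26.9498 = 0.0335
  (23 − 21.7168)²/21.7168 = 0.0758
  (34 − 58.6667)²/58.6667 = 10.3712
  (73 − 64.9749)²/64.9749 = 0.9912
  (69 − 52.3584)²/52.3584 = 5.2894
χ² = 0.9014 + 3.0025 + 0.8562 + 34.0313 + 14.2094 + 3.9040 + 0.0046 + 0.0335 + 0.0758 + 10.3712 + 0.9912 + 5.2894 = 73.670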